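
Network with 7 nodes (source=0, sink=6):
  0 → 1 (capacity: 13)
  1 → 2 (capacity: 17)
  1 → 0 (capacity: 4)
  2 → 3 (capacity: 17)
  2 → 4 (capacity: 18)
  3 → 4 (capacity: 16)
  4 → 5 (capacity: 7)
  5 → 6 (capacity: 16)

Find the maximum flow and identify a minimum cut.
Max flow = 7, Min cut edges: (4,5)

Maximum flow: 7
Minimum cut: (4,5)
Partition: S = [0, 1, 2, 3, 4], T = [5, 6]

Max-flow min-cut theorem verified: both equal 7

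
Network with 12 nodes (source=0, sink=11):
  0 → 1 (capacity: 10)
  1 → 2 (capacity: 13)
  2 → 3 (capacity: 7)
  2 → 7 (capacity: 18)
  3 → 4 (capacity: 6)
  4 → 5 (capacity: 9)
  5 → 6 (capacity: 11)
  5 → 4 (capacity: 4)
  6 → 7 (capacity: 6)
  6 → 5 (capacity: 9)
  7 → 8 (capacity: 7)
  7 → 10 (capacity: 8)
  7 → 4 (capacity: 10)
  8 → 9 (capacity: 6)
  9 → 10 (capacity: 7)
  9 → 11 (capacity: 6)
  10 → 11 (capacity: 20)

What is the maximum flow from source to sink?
Maximum flow = 10

Max flow: 10

Flow assignment:
  0 → 1: 10/10
  1 → 2: 10/13
  2 → 7: 10/18
  7 → 8: 2/7
  7 → 10: 8/8
  8 → 9: 2/6
  9 → 11: 2/6
  10 → 11: 8/20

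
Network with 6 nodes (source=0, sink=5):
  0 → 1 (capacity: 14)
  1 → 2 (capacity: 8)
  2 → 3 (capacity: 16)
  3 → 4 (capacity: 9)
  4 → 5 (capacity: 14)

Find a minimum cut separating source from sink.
Min cut value = 8, edges: (1,2)

Min cut value: 8
Partition: S = [0, 1], T = [2, 3, 4, 5]
Cut edges: (1,2)

By max-flow min-cut theorem, max flow = min cut = 8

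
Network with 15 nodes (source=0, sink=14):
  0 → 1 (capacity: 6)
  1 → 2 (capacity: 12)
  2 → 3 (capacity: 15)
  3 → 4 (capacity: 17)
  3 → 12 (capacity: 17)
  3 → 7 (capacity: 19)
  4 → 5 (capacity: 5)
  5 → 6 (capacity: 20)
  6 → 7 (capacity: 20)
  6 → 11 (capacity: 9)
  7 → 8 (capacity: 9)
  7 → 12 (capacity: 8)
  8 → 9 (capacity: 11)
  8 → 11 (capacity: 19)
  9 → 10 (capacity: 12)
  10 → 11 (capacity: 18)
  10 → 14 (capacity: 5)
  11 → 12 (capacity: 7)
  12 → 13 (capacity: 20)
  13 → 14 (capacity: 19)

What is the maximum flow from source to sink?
Maximum flow = 6

Max flow: 6

Flow assignment:
  0 → 1: 6/6
  1 → 2: 6/12
  2 → 3: 6/15
  3 → 12: 6/17
  12 → 13: 6/20
  13 → 14: 6/19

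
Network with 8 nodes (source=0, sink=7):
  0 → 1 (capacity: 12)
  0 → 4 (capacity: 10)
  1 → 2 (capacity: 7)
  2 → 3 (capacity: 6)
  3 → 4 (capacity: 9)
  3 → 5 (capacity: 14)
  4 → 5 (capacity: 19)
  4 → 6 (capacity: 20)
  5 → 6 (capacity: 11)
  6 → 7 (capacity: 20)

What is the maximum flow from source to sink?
Maximum flow = 16

Max flow: 16

Flow assignment:
  0 → 1: 6/12
  0 → 4: 10/10
  1 → 2: 6/7
  2 → 3: 6/6
  3 → 4: 6/9
  4 → 6: 16/20
  6 → 7: 16/20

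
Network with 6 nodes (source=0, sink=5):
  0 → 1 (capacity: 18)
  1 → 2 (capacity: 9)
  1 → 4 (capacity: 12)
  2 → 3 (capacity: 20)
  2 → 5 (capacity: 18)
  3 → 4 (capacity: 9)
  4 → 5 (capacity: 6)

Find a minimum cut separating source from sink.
Min cut value = 15, edges: (1,2), (4,5)

Min cut value: 15
Partition: S = [0, 1, 3, 4], T = [2, 5]
Cut edges: (1,2), (4,5)

By max-flow min-cut theorem, max flow = min cut = 15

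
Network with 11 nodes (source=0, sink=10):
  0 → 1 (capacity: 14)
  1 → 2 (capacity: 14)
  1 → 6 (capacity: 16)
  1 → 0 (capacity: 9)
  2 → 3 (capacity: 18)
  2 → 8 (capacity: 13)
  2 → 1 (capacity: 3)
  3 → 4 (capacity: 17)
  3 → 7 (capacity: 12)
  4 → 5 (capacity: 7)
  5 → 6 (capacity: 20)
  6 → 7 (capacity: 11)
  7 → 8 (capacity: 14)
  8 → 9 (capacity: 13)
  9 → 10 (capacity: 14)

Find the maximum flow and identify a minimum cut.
Max flow = 13, Min cut edges: (8,9)

Maximum flow: 13
Minimum cut: (8,9)
Partition: S = [0, 1, 2, 3, 4, 5, 6, 7, 8], T = [9, 10]

Max-flow min-cut theorem verified: both equal 13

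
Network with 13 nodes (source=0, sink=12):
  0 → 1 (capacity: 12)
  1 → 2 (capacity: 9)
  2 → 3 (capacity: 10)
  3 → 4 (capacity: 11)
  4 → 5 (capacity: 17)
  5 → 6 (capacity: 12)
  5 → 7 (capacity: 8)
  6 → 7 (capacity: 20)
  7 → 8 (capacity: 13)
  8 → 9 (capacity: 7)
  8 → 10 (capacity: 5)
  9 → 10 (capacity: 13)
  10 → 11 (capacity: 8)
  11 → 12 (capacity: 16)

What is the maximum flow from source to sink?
Maximum flow = 8

Max flow: 8

Flow assignment:
  0 → 1: 8/12
  1 → 2: 8/9
  2 → 3: 8/10
  3 → 4: 8/11
  4 → 5: 8/17
  5 → 6: 1/12
  5 → 7: 7/8
  6 → 7: 1/20
  7 → 8: 8/13
  8 → 9: 3/7
  8 → 10: 5/5
  9 → 10: 3/13
  10 → 11: 8/8
  11 → 12: 8/16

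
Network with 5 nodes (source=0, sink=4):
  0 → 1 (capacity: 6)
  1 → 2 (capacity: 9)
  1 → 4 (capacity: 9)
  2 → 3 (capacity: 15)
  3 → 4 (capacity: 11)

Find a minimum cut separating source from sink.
Min cut value = 6, edges: (0,1)

Min cut value: 6
Partition: S = [0], T = [1, 2, 3, 4]
Cut edges: (0,1)

By max-flow min-cut theorem, max flow = min cut = 6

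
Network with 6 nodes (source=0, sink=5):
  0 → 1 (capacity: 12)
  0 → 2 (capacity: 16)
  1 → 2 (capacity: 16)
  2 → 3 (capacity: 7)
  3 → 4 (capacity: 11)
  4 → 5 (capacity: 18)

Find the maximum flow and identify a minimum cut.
Max flow = 7, Min cut edges: (2,3)

Maximum flow: 7
Minimum cut: (2,3)
Partition: S = [0, 1, 2], T = [3, 4, 5]

Max-flow min-cut theorem verified: both equal 7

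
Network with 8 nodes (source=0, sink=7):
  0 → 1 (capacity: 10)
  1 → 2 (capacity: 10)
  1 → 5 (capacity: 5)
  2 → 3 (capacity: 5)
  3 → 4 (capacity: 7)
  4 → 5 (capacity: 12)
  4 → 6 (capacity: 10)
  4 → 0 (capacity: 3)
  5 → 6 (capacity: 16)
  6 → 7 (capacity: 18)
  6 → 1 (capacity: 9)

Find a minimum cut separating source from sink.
Min cut value = 10, edges: (1,5), (2,3)

Min cut value: 10
Partition: S = [0, 1, 2], T = [3, 4, 5, 6, 7]
Cut edges: (1,5), (2,3)

By max-flow min-cut theorem, max flow = min cut = 10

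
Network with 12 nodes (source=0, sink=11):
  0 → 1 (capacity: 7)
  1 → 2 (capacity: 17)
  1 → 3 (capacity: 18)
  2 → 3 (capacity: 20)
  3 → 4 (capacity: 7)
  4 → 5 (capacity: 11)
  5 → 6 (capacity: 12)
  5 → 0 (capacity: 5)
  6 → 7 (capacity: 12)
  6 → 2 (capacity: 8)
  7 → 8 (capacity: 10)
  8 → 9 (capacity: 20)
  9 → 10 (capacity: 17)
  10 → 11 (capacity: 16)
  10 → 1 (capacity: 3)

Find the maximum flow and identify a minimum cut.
Max flow = 7, Min cut edges: (3,4)

Maximum flow: 7
Minimum cut: (3,4)
Partition: S = [0, 1, 2, 3], T = [4, 5, 6, 7, 8, 9, 10, 11]

Max-flow min-cut theorem verified: both equal 7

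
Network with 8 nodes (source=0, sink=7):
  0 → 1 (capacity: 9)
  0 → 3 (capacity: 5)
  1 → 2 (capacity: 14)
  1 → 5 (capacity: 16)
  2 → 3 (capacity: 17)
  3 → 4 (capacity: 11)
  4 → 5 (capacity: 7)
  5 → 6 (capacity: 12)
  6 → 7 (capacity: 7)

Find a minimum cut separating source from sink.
Min cut value = 7, edges: (6,7)

Min cut value: 7
Partition: S = [0, 1, 2, 3, 4, 5, 6], T = [7]
Cut edges: (6,7)

By max-flow min-cut theorem, max flow = min cut = 7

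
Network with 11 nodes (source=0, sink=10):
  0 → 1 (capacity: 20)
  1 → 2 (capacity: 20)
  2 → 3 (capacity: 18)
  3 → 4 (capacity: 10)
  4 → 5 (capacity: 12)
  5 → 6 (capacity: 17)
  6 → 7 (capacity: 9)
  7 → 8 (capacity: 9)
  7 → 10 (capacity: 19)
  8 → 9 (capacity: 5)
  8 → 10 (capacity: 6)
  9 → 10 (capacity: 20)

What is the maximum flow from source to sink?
Maximum flow = 9

Max flow: 9

Flow assignment:
  0 → 1: 9/20
  1 → 2: 9/20
  2 → 3: 9/18
  3 → 4: 9/10
  4 → 5: 9/12
  5 → 6: 9/17
  6 → 7: 9/9
  7 → 10: 9/19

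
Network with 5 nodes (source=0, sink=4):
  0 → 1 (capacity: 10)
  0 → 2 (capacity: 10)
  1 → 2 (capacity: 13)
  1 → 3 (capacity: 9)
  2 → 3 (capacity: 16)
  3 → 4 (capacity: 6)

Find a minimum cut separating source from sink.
Min cut value = 6, edges: (3,4)

Min cut value: 6
Partition: S = [0, 1, 2, 3], T = [4]
Cut edges: (3,4)

By max-flow min-cut theorem, max flow = min cut = 6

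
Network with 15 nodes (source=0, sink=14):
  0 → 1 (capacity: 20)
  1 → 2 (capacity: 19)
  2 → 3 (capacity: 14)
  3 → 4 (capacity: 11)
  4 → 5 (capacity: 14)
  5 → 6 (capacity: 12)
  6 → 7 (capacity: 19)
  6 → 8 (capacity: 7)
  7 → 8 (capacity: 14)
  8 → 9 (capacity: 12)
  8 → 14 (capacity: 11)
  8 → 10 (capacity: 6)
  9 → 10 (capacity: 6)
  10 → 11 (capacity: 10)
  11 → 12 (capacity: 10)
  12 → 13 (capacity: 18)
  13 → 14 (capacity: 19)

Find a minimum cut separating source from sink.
Min cut value = 11, edges: (3,4)

Min cut value: 11
Partition: S = [0, 1, 2, 3], T = [4, 5, 6, 7, 8, 9, 10, 11, 12, 13, 14]
Cut edges: (3,4)

By max-flow min-cut theorem, max flow = min cut = 11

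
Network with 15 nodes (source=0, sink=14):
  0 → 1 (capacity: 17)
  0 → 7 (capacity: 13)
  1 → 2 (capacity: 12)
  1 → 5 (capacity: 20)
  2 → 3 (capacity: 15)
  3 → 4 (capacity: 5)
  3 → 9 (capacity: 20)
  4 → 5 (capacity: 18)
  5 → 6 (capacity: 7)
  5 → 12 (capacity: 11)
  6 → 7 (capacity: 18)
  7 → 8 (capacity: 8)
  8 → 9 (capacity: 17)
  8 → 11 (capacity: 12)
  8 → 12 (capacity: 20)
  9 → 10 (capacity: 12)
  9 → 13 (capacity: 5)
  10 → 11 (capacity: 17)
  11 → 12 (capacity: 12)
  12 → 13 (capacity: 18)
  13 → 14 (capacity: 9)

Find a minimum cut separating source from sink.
Min cut value = 9, edges: (13,14)

Min cut value: 9
Partition: S = [0, 1, 2, 3, 4, 5, 6, 7, 8, 9, 10, 11, 12, 13], T = [14]
Cut edges: (13,14)

By max-flow min-cut theorem, max flow = min cut = 9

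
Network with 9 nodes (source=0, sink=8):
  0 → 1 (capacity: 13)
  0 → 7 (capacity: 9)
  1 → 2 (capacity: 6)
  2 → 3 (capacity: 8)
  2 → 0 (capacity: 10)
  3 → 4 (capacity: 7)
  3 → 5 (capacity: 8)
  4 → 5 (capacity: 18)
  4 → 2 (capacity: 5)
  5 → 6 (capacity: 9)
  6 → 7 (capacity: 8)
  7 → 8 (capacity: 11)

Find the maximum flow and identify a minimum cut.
Max flow = 11, Min cut edges: (7,8)

Maximum flow: 11
Minimum cut: (7,8)
Partition: S = [0, 1, 2, 3, 4, 5, 6, 7], T = [8]

Max-flow min-cut theorem verified: both equal 11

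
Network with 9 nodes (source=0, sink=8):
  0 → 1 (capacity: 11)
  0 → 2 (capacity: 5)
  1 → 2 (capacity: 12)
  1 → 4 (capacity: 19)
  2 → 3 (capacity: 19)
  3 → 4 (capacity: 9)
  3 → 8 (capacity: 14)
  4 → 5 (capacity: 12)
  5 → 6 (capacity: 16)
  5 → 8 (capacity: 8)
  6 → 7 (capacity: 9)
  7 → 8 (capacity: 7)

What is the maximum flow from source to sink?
Maximum flow = 16

Max flow: 16

Flow assignment:
  0 → 1: 11/11
  0 → 2: 5/5
  1 → 2: 9/12
  1 → 4: 2/19
  2 → 3: 14/19
  3 → 8: 14/14
  4 → 5: 2/12
  5 → 8: 2/8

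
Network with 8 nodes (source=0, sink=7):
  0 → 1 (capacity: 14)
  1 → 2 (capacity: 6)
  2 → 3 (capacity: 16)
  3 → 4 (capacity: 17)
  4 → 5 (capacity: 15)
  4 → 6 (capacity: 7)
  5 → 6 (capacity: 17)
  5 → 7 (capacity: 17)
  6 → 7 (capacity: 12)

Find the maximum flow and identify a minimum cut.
Max flow = 6, Min cut edges: (1,2)

Maximum flow: 6
Minimum cut: (1,2)
Partition: S = [0, 1], T = [2, 3, 4, 5, 6, 7]

Max-flow min-cut theorem verified: both equal 6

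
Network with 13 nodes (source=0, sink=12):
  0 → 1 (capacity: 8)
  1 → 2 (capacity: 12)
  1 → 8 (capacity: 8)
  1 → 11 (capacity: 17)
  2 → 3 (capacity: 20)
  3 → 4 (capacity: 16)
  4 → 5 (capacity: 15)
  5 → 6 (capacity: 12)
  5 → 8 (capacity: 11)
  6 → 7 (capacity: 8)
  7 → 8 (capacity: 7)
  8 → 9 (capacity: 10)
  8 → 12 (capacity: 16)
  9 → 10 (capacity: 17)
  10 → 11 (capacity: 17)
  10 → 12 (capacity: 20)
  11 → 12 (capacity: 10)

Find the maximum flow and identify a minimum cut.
Max flow = 8, Min cut edges: (0,1)

Maximum flow: 8
Minimum cut: (0,1)
Partition: S = [0], T = [1, 2, 3, 4, 5, 6, 7, 8, 9, 10, 11, 12]

Max-flow min-cut theorem verified: both equal 8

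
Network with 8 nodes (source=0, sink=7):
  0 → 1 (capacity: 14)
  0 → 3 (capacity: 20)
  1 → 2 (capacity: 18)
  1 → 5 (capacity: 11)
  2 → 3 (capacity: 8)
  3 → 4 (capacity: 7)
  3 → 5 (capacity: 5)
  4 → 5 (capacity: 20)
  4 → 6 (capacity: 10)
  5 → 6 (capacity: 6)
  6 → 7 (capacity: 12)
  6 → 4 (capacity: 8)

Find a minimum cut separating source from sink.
Min cut value = 12, edges: (6,7)

Min cut value: 12
Partition: S = [0, 1, 2, 3, 4, 5, 6], T = [7]
Cut edges: (6,7)

By max-flow min-cut theorem, max flow = min cut = 12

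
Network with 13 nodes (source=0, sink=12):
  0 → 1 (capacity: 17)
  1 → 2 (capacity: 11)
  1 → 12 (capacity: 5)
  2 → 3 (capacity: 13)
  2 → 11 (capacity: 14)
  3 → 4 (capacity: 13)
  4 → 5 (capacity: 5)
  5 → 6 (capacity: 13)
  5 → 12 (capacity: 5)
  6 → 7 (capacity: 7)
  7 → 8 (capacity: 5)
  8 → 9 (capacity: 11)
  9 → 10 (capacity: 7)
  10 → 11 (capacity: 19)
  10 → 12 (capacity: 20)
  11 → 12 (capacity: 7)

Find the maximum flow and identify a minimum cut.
Max flow = 16, Min cut edges: (1,2), (1,12)

Maximum flow: 16
Minimum cut: (1,2), (1,12)
Partition: S = [0, 1], T = [2, 3, 4, 5, 6, 7, 8, 9, 10, 11, 12]

Max-flow min-cut theorem verified: both equal 16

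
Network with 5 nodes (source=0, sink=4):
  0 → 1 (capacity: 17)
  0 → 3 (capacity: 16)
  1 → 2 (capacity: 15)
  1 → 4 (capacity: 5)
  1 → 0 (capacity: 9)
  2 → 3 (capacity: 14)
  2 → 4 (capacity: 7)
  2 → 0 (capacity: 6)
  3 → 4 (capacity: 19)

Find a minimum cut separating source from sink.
Min cut value = 31, edges: (1,4), (2,4), (3,4)

Min cut value: 31
Partition: S = [0, 1, 2, 3], T = [4]
Cut edges: (1,4), (2,4), (3,4)

By max-flow min-cut theorem, max flow = min cut = 31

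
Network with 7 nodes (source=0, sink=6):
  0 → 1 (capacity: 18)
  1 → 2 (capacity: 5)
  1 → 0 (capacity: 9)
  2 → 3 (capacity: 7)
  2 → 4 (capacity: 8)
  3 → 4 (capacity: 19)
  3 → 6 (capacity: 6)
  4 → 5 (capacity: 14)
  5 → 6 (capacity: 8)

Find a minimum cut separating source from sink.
Min cut value = 5, edges: (1,2)

Min cut value: 5
Partition: S = [0, 1], T = [2, 3, 4, 5, 6]
Cut edges: (1,2)

By max-flow min-cut theorem, max flow = min cut = 5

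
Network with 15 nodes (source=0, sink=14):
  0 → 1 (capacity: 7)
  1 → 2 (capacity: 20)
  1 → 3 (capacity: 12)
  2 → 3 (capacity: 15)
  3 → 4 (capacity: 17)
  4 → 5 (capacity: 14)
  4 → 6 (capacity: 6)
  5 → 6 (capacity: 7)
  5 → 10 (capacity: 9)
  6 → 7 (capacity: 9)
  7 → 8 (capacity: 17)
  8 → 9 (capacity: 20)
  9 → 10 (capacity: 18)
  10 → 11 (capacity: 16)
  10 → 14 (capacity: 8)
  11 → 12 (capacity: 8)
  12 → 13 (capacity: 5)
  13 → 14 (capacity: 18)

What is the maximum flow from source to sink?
Maximum flow = 7

Max flow: 7

Flow assignment:
  0 → 1: 7/7
  1 → 3: 7/12
  3 → 4: 7/17
  4 → 5: 7/14
  5 → 10: 7/9
  10 → 14: 7/8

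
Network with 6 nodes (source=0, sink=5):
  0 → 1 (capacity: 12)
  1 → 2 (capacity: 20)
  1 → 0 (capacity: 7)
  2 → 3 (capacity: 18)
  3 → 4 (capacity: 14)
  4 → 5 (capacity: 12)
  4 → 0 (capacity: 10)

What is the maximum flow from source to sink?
Maximum flow = 12

Max flow: 12

Flow assignment:
  0 → 1: 12/12
  1 → 2: 12/20
  2 → 3: 12/18
  3 → 4: 12/14
  4 → 5: 12/12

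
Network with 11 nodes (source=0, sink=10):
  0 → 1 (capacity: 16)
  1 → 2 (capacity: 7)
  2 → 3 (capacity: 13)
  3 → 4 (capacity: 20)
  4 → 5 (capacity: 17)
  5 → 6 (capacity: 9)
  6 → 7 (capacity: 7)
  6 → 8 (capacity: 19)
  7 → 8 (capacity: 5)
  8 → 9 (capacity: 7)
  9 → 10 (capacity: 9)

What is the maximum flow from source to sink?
Maximum flow = 7

Max flow: 7

Flow assignment:
  0 → 1: 7/16
  1 → 2: 7/7
  2 → 3: 7/13
  3 → 4: 7/20
  4 → 5: 7/17
  5 → 6: 7/9
  6 → 8: 7/19
  8 → 9: 7/7
  9 → 10: 7/9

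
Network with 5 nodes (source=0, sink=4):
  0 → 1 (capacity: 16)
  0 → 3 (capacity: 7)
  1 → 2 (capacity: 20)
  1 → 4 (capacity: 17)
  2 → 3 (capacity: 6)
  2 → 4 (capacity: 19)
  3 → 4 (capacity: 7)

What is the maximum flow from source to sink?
Maximum flow = 23

Max flow: 23

Flow assignment:
  0 → 1: 16/16
  0 → 3: 7/7
  1 → 4: 16/17
  3 → 4: 7/7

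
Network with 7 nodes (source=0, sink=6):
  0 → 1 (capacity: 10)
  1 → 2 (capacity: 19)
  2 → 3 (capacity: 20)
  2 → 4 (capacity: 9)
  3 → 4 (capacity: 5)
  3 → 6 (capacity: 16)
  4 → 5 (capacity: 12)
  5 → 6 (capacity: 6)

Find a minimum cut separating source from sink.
Min cut value = 10, edges: (0,1)

Min cut value: 10
Partition: S = [0], T = [1, 2, 3, 4, 5, 6]
Cut edges: (0,1)

By max-flow min-cut theorem, max flow = min cut = 10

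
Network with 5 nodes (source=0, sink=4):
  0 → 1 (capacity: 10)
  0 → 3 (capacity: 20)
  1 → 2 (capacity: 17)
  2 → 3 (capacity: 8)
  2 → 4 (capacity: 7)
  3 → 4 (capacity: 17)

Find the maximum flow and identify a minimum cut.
Max flow = 24, Min cut edges: (2,4), (3,4)

Maximum flow: 24
Minimum cut: (2,4), (3,4)
Partition: S = [0, 1, 2, 3], T = [4]

Max-flow min-cut theorem verified: both equal 24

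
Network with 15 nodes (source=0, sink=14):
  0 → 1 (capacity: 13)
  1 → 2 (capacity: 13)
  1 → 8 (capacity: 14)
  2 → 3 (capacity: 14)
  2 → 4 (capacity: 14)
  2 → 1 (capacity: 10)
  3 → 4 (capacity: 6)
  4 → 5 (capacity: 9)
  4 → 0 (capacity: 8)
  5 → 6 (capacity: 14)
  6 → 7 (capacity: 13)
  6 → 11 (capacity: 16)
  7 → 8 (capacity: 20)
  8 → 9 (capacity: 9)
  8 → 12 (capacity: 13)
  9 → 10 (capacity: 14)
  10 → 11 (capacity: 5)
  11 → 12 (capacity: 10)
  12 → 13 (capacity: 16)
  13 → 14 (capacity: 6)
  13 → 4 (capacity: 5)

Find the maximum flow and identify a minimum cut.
Max flow = 6, Min cut edges: (13,14)

Maximum flow: 6
Minimum cut: (13,14)
Partition: S = [0, 1, 2, 3, 4, 5, 6, 7, 8, 9, 10, 11, 12, 13], T = [14]

Max-flow min-cut theorem verified: both equal 6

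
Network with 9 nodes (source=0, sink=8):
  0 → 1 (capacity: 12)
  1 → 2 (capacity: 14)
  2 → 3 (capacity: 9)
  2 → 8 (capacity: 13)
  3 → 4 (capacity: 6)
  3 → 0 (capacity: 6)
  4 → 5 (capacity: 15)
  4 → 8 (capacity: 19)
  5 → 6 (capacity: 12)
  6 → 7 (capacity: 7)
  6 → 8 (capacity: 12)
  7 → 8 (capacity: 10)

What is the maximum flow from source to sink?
Maximum flow = 12

Max flow: 12

Flow assignment:
  0 → 1: 12/12
  1 → 2: 12/14
  2 → 8: 12/13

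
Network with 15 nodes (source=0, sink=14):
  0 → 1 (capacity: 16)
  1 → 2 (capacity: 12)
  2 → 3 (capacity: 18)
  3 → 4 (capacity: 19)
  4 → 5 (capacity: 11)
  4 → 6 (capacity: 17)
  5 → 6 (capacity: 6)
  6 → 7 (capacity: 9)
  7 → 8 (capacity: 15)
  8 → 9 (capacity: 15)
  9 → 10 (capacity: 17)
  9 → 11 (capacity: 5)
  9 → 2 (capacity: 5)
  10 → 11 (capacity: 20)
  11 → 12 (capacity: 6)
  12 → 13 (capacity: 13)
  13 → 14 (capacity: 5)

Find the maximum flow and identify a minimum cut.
Max flow = 5, Min cut edges: (13,14)

Maximum flow: 5
Minimum cut: (13,14)
Partition: S = [0, 1, 2, 3, 4, 5, 6, 7, 8, 9, 10, 11, 12, 13], T = [14]

Max-flow min-cut theorem verified: both equal 5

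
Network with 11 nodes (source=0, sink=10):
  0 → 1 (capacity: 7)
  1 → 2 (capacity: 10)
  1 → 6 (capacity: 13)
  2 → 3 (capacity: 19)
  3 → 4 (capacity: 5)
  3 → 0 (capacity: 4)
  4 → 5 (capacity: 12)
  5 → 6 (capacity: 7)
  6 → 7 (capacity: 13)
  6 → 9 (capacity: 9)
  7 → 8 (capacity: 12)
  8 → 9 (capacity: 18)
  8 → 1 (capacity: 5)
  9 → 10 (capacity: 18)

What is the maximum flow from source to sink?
Maximum flow = 7

Max flow: 7

Flow assignment:
  0 → 1: 7/7
  1 → 6: 7/13
  6 → 9: 7/9
  9 → 10: 7/18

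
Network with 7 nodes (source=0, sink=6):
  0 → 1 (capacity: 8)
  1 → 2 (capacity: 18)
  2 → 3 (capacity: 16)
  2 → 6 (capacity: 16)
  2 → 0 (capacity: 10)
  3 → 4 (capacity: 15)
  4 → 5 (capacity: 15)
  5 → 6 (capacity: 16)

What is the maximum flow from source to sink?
Maximum flow = 8

Max flow: 8

Flow assignment:
  0 → 1: 8/8
  1 → 2: 8/18
  2 → 6: 8/16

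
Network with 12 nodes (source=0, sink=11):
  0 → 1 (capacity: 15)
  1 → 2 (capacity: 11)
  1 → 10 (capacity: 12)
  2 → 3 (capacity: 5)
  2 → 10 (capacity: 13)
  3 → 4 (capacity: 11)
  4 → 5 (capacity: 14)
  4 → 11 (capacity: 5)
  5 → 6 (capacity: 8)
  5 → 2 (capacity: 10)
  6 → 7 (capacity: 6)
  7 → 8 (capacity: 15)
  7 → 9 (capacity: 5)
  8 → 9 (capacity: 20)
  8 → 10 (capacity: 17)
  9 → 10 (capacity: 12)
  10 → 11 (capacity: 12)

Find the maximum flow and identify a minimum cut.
Max flow = 15, Min cut edges: (0,1)

Maximum flow: 15
Minimum cut: (0,1)
Partition: S = [0], T = [1, 2, 3, 4, 5, 6, 7, 8, 9, 10, 11]

Max-flow min-cut theorem verified: both equal 15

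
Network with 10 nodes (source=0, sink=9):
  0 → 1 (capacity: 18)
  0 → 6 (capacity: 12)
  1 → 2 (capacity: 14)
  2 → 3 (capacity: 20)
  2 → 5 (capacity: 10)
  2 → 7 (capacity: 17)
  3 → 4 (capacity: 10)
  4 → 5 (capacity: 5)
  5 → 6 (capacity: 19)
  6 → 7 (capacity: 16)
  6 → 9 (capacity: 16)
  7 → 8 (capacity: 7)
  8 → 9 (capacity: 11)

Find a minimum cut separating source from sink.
Min cut value = 23, edges: (6,9), (7,8)

Min cut value: 23
Partition: S = [0, 1, 2, 3, 4, 5, 6, 7], T = [8, 9]
Cut edges: (6,9), (7,8)

By max-flow min-cut theorem, max flow = min cut = 23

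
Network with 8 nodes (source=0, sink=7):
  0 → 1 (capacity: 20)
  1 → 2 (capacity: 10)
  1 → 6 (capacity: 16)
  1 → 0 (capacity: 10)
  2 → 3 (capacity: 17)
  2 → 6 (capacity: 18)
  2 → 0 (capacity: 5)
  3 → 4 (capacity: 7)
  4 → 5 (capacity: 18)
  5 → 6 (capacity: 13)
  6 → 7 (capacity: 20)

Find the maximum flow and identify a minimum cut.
Max flow = 20, Min cut edges: (6,7)

Maximum flow: 20
Minimum cut: (6,7)
Partition: S = [0, 1, 2, 3, 4, 5, 6], T = [7]

Max-flow min-cut theorem verified: both equal 20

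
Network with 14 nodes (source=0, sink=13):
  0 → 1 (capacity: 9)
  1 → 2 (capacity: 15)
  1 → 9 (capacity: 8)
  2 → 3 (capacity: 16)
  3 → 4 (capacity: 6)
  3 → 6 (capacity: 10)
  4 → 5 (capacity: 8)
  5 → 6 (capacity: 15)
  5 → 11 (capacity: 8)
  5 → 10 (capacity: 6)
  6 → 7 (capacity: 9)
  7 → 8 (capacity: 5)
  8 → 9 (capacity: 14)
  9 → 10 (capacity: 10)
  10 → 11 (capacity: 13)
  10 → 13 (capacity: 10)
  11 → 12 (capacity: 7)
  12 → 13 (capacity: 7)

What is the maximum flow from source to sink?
Maximum flow = 9

Max flow: 9

Flow assignment:
  0 → 1: 9/9
  1 → 2: 1/15
  1 → 9: 8/8
  2 → 3: 1/16
  3 → 4: 1/6
  4 → 5: 1/8
  5 → 10: 1/6
  9 → 10: 8/10
  10 → 13: 9/10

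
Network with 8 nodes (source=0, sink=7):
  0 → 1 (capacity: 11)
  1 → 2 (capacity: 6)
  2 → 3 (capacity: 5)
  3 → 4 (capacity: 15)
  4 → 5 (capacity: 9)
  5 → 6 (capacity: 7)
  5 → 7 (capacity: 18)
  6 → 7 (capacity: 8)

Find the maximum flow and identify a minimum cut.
Max flow = 5, Min cut edges: (2,3)

Maximum flow: 5
Minimum cut: (2,3)
Partition: S = [0, 1, 2], T = [3, 4, 5, 6, 7]

Max-flow min-cut theorem verified: both equal 5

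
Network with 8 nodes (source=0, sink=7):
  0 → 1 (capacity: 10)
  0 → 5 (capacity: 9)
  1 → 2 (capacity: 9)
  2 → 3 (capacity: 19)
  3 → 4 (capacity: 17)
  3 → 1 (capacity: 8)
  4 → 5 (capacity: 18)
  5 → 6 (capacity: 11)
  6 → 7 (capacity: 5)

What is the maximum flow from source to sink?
Maximum flow = 5

Max flow: 5

Flow assignment:
  0 → 1: 5/10
  1 → 2: 9/9
  2 → 3: 9/19
  3 → 4: 5/17
  3 → 1: 4/8
  4 → 5: 5/18
  5 → 6: 5/11
  6 → 7: 5/5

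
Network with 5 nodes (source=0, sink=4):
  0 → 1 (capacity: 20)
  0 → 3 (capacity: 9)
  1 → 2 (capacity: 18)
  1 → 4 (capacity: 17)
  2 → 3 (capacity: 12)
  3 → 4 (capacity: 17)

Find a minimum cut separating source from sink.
Min cut value = 29, edges: (0,1), (0,3)

Min cut value: 29
Partition: S = [0], T = [1, 2, 3, 4]
Cut edges: (0,1), (0,3)

By max-flow min-cut theorem, max flow = min cut = 29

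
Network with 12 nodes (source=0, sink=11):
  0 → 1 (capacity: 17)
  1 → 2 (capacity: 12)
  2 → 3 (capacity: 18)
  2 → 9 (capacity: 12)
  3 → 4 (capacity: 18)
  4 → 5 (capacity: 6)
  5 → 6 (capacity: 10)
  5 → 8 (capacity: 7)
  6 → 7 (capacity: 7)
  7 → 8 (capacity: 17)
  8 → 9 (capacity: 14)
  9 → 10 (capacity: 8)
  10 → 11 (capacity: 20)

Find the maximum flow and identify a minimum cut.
Max flow = 8, Min cut edges: (9,10)

Maximum flow: 8
Minimum cut: (9,10)
Partition: S = [0, 1, 2, 3, 4, 5, 6, 7, 8, 9], T = [10, 11]

Max-flow min-cut theorem verified: both equal 8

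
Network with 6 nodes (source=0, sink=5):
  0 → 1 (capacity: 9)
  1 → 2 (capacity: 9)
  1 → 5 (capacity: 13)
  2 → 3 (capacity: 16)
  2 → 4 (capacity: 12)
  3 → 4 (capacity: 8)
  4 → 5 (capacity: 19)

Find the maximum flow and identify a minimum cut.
Max flow = 9, Min cut edges: (0,1)

Maximum flow: 9
Minimum cut: (0,1)
Partition: S = [0], T = [1, 2, 3, 4, 5]

Max-flow min-cut theorem verified: both equal 9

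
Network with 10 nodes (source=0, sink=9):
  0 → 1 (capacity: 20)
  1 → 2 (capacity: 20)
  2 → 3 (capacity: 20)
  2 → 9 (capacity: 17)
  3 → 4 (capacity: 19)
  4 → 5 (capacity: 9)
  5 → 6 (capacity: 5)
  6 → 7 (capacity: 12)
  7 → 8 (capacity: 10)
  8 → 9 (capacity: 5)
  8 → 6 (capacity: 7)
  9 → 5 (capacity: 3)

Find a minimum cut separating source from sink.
Min cut value = 20, edges: (1,2)

Min cut value: 20
Partition: S = [0, 1], T = [2, 3, 4, 5, 6, 7, 8, 9]
Cut edges: (1,2)

By max-flow min-cut theorem, max flow = min cut = 20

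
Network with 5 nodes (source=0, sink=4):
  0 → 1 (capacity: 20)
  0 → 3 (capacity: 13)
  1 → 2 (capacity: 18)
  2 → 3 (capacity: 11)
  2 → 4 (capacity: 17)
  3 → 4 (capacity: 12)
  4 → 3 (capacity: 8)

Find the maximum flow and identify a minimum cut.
Max flow = 29, Min cut edges: (2,4), (3,4)

Maximum flow: 29
Minimum cut: (2,4), (3,4)
Partition: S = [0, 1, 2, 3], T = [4]

Max-flow min-cut theorem verified: both equal 29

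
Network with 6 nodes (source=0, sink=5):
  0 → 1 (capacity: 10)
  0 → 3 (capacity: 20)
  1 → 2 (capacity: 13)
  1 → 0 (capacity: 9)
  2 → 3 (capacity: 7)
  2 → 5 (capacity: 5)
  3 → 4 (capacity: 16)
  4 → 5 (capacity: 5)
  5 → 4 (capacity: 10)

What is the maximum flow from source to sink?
Maximum flow = 10

Max flow: 10

Flow assignment:
  0 → 1: 5/10
  0 → 3: 5/20
  1 → 2: 5/13
  2 → 5: 5/5
  3 → 4: 5/16
  4 → 5: 5/5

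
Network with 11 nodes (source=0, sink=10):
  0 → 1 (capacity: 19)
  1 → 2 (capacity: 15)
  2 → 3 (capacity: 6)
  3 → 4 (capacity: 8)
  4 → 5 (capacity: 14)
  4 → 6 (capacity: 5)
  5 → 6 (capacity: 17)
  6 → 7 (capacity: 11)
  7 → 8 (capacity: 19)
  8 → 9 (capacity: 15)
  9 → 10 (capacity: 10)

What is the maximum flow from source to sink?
Maximum flow = 6

Max flow: 6

Flow assignment:
  0 → 1: 6/19
  1 → 2: 6/15
  2 → 3: 6/6
  3 → 4: 6/8
  4 → 5: 1/14
  4 → 6: 5/5
  5 → 6: 1/17
  6 → 7: 6/11
  7 → 8: 6/19
  8 → 9: 6/15
  9 → 10: 6/10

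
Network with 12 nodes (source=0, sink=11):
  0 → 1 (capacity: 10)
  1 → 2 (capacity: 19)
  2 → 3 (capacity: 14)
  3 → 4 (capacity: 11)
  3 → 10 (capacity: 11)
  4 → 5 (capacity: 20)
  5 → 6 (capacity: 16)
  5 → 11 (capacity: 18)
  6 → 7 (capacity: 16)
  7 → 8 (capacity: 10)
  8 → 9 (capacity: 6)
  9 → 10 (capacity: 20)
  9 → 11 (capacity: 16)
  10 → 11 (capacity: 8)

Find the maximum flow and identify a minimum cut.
Max flow = 10, Min cut edges: (0,1)

Maximum flow: 10
Minimum cut: (0,1)
Partition: S = [0], T = [1, 2, 3, 4, 5, 6, 7, 8, 9, 10, 11]

Max-flow min-cut theorem verified: both equal 10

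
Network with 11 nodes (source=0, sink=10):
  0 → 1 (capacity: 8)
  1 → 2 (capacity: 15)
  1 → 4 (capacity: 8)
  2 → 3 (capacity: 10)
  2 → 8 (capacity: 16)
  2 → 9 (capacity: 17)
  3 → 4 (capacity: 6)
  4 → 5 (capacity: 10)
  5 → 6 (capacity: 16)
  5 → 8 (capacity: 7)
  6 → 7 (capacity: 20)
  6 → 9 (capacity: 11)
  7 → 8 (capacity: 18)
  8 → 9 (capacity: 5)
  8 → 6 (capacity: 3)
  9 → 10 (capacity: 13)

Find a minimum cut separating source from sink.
Min cut value = 8, edges: (0,1)

Min cut value: 8
Partition: S = [0], T = [1, 2, 3, 4, 5, 6, 7, 8, 9, 10]
Cut edges: (0,1)

By max-flow min-cut theorem, max flow = min cut = 8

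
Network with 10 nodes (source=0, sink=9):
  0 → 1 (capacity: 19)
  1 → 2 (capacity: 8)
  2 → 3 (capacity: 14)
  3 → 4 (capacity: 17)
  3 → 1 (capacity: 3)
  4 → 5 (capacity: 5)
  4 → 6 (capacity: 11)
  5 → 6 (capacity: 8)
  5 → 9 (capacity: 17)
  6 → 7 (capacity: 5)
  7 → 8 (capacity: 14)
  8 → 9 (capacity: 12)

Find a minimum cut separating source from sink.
Min cut value = 8, edges: (1,2)

Min cut value: 8
Partition: S = [0, 1], T = [2, 3, 4, 5, 6, 7, 8, 9]
Cut edges: (1,2)

By max-flow min-cut theorem, max flow = min cut = 8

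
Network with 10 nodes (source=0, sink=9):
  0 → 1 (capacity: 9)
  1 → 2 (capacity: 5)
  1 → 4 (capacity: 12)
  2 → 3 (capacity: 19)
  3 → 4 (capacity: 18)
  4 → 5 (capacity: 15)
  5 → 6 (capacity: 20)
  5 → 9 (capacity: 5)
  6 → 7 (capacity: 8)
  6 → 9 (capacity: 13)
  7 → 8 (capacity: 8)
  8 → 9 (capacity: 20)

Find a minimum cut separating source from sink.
Min cut value = 9, edges: (0,1)

Min cut value: 9
Partition: S = [0], T = [1, 2, 3, 4, 5, 6, 7, 8, 9]
Cut edges: (0,1)

By max-flow min-cut theorem, max flow = min cut = 9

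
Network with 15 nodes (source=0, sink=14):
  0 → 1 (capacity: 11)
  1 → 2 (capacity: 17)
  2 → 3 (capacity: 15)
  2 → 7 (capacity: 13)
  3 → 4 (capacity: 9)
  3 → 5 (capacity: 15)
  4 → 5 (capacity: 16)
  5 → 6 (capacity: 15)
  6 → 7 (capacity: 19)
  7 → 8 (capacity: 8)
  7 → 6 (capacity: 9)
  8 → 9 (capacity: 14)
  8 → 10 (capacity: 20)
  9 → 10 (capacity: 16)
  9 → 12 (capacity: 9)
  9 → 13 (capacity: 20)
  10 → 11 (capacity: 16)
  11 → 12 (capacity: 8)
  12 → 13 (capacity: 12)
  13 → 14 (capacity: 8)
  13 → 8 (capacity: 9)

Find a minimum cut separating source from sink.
Min cut value = 8, edges: (13,14)

Min cut value: 8
Partition: S = [0, 1, 2, 3, 4, 5, 6, 7, 8, 9, 10, 11, 12, 13], T = [14]
Cut edges: (13,14)

By max-flow min-cut theorem, max flow = min cut = 8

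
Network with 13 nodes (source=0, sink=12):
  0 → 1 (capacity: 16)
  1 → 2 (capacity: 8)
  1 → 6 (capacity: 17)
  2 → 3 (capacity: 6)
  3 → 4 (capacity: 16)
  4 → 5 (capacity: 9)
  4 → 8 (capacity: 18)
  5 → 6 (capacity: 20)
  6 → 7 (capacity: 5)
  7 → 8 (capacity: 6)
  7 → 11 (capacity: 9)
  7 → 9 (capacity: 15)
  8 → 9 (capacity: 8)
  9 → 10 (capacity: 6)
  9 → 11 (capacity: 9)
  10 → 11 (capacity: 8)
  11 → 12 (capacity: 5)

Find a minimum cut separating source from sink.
Min cut value = 5, edges: (11,12)

Min cut value: 5
Partition: S = [0, 1, 2, 3, 4, 5, 6, 7, 8, 9, 10, 11], T = [12]
Cut edges: (11,12)

By max-flow min-cut theorem, max flow = min cut = 5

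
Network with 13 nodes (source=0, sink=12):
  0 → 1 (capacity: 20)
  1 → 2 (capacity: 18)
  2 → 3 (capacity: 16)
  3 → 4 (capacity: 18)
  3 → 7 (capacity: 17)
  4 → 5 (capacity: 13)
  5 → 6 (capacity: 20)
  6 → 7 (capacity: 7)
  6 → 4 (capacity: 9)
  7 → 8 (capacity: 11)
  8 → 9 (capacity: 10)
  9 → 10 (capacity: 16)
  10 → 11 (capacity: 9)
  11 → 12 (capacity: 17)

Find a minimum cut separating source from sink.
Min cut value = 9, edges: (10,11)

Min cut value: 9
Partition: S = [0, 1, 2, 3, 4, 5, 6, 7, 8, 9, 10], T = [11, 12]
Cut edges: (10,11)

By max-flow min-cut theorem, max flow = min cut = 9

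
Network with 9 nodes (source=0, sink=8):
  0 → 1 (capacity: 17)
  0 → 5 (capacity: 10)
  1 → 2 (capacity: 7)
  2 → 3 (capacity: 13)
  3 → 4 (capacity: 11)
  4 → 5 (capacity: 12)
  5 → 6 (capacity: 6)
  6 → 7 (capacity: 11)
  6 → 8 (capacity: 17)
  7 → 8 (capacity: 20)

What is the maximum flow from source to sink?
Maximum flow = 6

Max flow: 6

Flow assignment:
  0 → 1: 6/17
  1 → 2: 6/7
  2 → 3: 6/13
  3 → 4: 6/11
  4 → 5: 6/12
  5 → 6: 6/6
  6 → 8: 6/17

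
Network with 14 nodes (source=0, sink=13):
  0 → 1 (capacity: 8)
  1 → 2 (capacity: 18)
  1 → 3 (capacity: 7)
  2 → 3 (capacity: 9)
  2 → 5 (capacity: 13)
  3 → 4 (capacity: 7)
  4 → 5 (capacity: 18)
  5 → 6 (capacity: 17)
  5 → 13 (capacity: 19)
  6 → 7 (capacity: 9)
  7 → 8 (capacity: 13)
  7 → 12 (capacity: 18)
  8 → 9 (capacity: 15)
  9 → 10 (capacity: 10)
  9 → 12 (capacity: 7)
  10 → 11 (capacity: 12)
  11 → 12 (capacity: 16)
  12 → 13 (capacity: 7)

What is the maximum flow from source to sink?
Maximum flow = 8

Max flow: 8

Flow assignment:
  0 → 1: 8/8
  1 → 2: 8/18
  2 → 5: 8/13
  5 → 13: 8/19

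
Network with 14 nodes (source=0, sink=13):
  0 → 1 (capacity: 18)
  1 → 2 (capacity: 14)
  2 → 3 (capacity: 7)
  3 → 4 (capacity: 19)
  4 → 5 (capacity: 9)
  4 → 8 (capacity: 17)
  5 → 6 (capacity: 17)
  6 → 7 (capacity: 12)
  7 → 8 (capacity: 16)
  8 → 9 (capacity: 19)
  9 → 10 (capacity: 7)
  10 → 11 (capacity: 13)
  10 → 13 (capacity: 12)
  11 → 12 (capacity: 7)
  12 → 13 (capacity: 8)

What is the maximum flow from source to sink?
Maximum flow = 7

Max flow: 7

Flow assignment:
  0 → 1: 7/18
  1 → 2: 7/14
  2 → 3: 7/7
  3 → 4: 7/19
  4 → 8: 7/17
  8 → 9: 7/19
  9 → 10: 7/7
  10 → 13: 7/12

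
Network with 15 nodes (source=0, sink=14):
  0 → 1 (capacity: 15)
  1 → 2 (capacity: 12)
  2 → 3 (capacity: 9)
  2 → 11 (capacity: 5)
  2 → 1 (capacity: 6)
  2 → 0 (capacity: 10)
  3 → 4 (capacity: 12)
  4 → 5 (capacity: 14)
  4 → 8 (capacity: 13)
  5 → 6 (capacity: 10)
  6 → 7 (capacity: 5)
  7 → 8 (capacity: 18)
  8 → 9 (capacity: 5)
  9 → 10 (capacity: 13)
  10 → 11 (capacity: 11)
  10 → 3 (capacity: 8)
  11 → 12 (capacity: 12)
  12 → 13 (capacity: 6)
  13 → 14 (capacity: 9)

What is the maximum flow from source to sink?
Maximum flow = 6

Max flow: 6

Flow assignment:
  0 → 1: 12/15
  1 → 2: 12/12
  2 → 3: 5/9
  2 → 11: 1/5
  2 → 0: 6/10
  3 → 4: 5/12
  4 → 8: 5/13
  8 → 9: 5/5
  9 → 10: 5/13
  10 → 11: 5/11
  11 → 12: 6/12
  12 → 13: 6/6
  13 → 14: 6/9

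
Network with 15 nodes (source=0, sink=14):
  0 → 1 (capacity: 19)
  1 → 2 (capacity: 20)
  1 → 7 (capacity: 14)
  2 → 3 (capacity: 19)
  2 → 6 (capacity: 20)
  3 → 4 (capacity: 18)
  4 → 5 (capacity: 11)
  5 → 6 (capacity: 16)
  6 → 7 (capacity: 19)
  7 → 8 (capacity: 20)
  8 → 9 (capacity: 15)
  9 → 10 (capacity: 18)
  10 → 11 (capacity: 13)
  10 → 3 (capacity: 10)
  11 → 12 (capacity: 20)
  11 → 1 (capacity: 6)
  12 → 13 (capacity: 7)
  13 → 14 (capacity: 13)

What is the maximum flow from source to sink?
Maximum flow = 7

Max flow: 7

Flow assignment:
  0 → 1: 7/19
  1 → 2: 5/20
  1 → 7: 8/14
  2 → 6: 5/20
  6 → 7: 5/19
  7 → 8: 13/20
  8 → 9: 13/15
  9 → 10: 13/18
  10 → 11: 13/13
  11 → 12: 7/20
  11 → 1: 6/6
  12 → 13: 7/7
  13 → 14: 7/13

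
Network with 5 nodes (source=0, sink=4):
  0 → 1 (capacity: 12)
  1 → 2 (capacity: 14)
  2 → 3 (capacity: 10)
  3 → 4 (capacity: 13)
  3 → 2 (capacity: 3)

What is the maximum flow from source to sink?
Maximum flow = 10

Max flow: 10

Flow assignment:
  0 → 1: 10/12
  1 → 2: 10/14
  2 → 3: 10/10
  3 → 4: 10/13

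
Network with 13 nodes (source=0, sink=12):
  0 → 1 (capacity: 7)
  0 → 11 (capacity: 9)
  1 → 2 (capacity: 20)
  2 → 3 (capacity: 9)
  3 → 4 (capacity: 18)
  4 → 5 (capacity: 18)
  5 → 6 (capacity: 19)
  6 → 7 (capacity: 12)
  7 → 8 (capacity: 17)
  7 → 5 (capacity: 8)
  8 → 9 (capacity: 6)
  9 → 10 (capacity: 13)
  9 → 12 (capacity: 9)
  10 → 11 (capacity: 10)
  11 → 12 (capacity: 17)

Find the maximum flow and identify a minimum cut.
Max flow = 15, Min cut edges: (0,11), (8,9)

Maximum flow: 15
Minimum cut: (0,11), (8,9)
Partition: S = [0, 1, 2, 3, 4, 5, 6, 7, 8], T = [9, 10, 11, 12]

Max-flow min-cut theorem verified: both equal 15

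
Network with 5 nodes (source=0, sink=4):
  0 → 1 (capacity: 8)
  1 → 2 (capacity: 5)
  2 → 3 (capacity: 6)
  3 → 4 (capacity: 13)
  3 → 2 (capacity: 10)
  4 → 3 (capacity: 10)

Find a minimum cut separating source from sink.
Min cut value = 5, edges: (1,2)

Min cut value: 5
Partition: S = [0, 1], T = [2, 3, 4]
Cut edges: (1,2)

By max-flow min-cut theorem, max flow = min cut = 5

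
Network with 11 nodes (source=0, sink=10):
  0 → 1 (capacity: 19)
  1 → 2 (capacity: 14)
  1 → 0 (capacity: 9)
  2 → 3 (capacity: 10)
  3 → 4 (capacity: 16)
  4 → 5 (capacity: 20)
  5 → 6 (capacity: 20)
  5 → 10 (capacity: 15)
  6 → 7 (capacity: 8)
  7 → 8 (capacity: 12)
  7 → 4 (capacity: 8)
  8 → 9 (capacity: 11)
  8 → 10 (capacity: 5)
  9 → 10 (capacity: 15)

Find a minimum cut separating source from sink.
Min cut value = 10, edges: (2,3)

Min cut value: 10
Partition: S = [0, 1, 2], T = [3, 4, 5, 6, 7, 8, 9, 10]
Cut edges: (2,3)

By max-flow min-cut theorem, max flow = min cut = 10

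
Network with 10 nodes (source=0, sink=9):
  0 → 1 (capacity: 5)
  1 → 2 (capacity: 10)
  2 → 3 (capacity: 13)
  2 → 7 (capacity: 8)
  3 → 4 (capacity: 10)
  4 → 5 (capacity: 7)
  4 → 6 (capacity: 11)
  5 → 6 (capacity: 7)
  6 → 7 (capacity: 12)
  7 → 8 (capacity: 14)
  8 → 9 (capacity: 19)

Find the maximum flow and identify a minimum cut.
Max flow = 5, Min cut edges: (0,1)

Maximum flow: 5
Minimum cut: (0,1)
Partition: S = [0], T = [1, 2, 3, 4, 5, 6, 7, 8, 9]

Max-flow min-cut theorem verified: both equal 5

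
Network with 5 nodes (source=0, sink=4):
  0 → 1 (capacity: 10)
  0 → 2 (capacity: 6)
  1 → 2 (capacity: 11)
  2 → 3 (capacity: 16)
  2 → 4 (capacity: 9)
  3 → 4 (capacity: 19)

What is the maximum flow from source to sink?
Maximum flow = 16

Max flow: 16

Flow assignment:
  0 → 1: 10/10
  0 → 2: 6/6
  1 → 2: 10/11
  2 → 3: 7/16
  2 → 4: 9/9
  3 → 4: 7/19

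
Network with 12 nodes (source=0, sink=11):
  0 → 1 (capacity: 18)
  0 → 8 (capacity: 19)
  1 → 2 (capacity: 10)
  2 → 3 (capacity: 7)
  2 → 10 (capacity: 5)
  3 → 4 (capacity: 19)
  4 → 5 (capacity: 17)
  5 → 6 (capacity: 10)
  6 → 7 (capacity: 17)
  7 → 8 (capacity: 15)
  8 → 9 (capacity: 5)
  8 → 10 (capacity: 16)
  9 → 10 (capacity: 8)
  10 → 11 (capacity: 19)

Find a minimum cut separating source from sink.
Min cut value = 19, edges: (10,11)

Min cut value: 19
Partition: S = [0, 1, 2, 3, 4, 5, 6, 7, 8, 9, 10], T = [11]
Cut edges: (10,11)

By max-flow min-cut theorem, max flow = min cut = 19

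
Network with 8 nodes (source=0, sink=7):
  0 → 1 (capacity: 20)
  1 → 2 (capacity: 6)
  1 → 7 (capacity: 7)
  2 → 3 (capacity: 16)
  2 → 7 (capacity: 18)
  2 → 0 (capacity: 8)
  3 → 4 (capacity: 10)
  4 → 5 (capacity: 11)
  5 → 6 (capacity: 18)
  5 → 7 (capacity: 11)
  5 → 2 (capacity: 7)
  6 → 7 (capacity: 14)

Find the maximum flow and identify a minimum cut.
Max flow = 13, Min cut edges: (1,2), (1,7)

Maximum flow: 13
Minimum cut: (1,2), (1,7)
Partition: S = [0, 1], T = [2, 3, 4, 5, 6, 7]

Max-flow min-cut theorem verified: both equal 13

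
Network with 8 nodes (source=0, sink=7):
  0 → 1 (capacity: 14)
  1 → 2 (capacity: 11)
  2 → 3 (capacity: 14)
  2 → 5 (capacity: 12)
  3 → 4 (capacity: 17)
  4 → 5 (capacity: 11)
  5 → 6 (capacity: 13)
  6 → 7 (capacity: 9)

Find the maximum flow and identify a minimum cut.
Max flow = 9, Min cut edges: (6,7)

Maximum flow: 9
Minimum cut: (6,7)
Partition: S = [0, 1, 2, 3, 4, 5, 6], T = [7]

Max-flow min-cut theorem verified: both equal 9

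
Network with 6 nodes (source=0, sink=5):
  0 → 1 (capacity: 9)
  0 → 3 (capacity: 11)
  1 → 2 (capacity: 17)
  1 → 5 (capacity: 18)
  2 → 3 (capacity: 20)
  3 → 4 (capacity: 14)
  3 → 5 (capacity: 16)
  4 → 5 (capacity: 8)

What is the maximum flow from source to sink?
Maximum flow = 20

Max flow: 20

Flow assignment:
  0 → 1: 9/9
  0 → 3: 11/11
  1 → 5: 9/18
  3 → 5: 11/16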